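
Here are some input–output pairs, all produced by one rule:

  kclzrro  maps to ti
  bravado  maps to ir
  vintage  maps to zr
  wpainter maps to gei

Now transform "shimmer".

The transformation: keep one character in every 3, starting at position 2 (positions 2nd, 5th, 8th, ...), then shift every letter 9 places backward in the alphabet (wrapping around).
So "shimmer" becomes "yd".

yd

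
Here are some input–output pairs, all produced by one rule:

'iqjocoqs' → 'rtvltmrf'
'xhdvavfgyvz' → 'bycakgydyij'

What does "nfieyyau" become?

Looking at the pairs, the operation is to move the last 3 characters to the front (rotate right by 3), then shift every letter 3 places forward in the alphabet (wrapping around).
Applying both steps to "nfieyyau": "yaunfiey", then "bdxqilhb".

bdxqilhb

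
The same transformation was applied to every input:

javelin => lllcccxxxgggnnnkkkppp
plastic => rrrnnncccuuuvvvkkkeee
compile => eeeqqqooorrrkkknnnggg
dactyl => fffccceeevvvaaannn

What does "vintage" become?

Looking at the pairs, the operation is to shift every letter 2 places forward in the alphabet (wrapping around), then repeat every character 3 times.
Working it through for "vintage": intermediate "xkpvcig", final "xxxkkkpppvvvccciiiggg".

xxxkkkpppvvvccciiiggg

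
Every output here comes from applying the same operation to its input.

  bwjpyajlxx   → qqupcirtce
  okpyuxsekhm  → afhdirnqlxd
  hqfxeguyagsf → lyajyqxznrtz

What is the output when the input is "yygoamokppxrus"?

In each case the input is transformed by: shift every letter 7 places backward in the alphabet (wrapping around), then move the last 2 characters to the front (rotate right by 2).
"yygoamokppxrus" → "nlrrzhtfhdiiqk".

nlrrzhtfhdiiqk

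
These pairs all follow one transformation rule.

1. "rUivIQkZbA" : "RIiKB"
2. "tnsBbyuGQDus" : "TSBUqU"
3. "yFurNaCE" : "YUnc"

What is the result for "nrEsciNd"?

NeCn

Rule — flip the case of every letter, then keep every other character starting from the first (positions 1st, 3rd, 5th, ...).
For "nrEsciNd", step one produces "NReSCInD"; step two turns that into "NeCn".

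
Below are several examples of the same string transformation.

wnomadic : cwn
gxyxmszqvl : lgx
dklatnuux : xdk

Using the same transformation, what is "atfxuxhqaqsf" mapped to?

Looking at the pairs, the operation is to move the last character to the front, then keep only the first 3 characters.
"atfxuxhqaqsf" → "fatfxuxhqaqs" → "fat".

fat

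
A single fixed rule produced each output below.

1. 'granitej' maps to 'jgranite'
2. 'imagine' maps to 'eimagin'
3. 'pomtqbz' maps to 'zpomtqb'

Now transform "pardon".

npardo

The transformation: move the last character to the front.
Applying that to "pardon" gives "npardo".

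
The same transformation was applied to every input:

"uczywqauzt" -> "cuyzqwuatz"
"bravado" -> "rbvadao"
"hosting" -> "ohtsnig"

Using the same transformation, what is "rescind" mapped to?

ercsnid

The transformation: swap each adjacent pair of characters (1↔2, 3↔4, ...).
For "rescind" the result is "ercsnid".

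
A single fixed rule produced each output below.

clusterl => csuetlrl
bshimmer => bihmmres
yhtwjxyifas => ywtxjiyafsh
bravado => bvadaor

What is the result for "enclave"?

In each case the input is transformed by: swap each adjacent pair of characters (1↔2, 3↔4, ...), then move the first character to the end.
Doing the same to "enclave": "elcvaen".

elcvaen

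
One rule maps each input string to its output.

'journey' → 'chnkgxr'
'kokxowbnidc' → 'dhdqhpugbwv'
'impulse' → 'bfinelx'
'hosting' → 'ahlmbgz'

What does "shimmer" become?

The transformation: shift every letter 7 places backward in the alphabet (wrapping around).
"shimmer" → "labffxk".

labffxk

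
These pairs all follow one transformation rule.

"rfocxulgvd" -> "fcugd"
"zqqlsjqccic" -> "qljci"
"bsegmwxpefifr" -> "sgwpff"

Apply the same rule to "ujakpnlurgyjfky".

jknugjk

What's happening: keep every other character starting from the second (positions 2nd, 4th, 6th, ...).
Applying that to "ujakpnlurgyjfky" gives "jknugjk".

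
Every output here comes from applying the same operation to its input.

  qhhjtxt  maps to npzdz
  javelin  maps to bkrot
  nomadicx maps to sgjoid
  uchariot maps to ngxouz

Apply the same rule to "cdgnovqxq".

mtubwdw

Rule — delete the first 2 characters, then shift every letter 6 places forward in the alphabet (wrapping around).
"cdgnovqxq" → "mtubwdw".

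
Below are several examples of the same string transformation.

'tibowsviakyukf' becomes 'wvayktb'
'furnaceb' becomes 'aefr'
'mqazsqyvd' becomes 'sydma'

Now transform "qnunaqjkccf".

In each case the input is transformed by: keep every other character starting from the first (positions 1st, 3rd, 5th, ...), then move the first 2 characters to the end (rotate left by 2).
"qnunaqjkccf" → "quajcf" → "ajcfqu".

ajcfqu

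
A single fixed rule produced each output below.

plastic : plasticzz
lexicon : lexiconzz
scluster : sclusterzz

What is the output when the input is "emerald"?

emeraldzz

The pattern: append "zz".
For "emerald" the result is "emeraldzz".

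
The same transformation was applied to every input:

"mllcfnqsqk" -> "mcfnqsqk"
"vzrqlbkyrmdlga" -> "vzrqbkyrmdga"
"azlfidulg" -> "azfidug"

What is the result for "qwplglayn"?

Rule — remove every "l".
Applying that to "qwplglayn" gives "qwpgayn".

qwpgayn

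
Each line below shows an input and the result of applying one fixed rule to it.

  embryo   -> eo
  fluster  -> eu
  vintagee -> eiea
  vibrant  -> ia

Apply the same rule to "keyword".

eo

The rule is to take characters alternately from the front and the back (1st, last, 2nd, 2nd-last, ...), then keep only the vowels.
On "keyword": the first step gives "kderyow", and the second then gives "eo".
(Check on "vintagee": → "veiengta" → "eiea" ✓)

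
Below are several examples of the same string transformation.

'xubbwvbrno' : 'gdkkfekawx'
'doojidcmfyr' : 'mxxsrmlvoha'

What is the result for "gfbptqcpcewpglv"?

pokyczlylnfypue

In each case the input is transformed by: shift every letter 9 places forward in the alphabet (wrapping around).
Doing the same to "gfbptqcpcewpglv": "pokyczlylnfypue".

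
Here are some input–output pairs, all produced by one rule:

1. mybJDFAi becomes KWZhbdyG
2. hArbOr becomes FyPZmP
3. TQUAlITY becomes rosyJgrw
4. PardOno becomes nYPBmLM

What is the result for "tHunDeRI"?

Looking at the pairs, the operation is to flip the case of every letter, then shift every letter 2 places backward in the alphabet (wrapping around).
Working it through for "tHunDeRI": intermediate "ThUNdEri", final "RfSLbCpg".

RfSLbCpg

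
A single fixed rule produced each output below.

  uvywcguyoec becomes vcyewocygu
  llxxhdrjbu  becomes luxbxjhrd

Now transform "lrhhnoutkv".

rvhkhtnuo

What's happening: delete the first character, then take characters alternately from the front and the back (1st, last, 2nd, 2nd-last, ...).
"lrhhnoutkv" → "rhhnoutkv" → "rvhkhtnuo".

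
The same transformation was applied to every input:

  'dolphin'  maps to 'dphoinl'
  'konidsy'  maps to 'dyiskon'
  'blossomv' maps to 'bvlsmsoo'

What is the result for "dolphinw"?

What's happening: sort the characters into alphabetical order, then take characters alternately from the front and the back (1st, last, 2nd, 2nd-last, ...).
For "dolphinw", step one produces "dhilnopw"; step two turns that into "dwhpioln".

dwhpioln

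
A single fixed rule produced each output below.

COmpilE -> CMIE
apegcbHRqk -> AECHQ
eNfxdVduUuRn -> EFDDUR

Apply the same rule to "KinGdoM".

In each case the input is transformed by: keep every other character starting from the first (positions 1st, 3rd, 5th, ...), then convert every letter to uppercase.
On "KinGdoM": the first step gives "KndM", and the second then gives "KNDM".

KNDM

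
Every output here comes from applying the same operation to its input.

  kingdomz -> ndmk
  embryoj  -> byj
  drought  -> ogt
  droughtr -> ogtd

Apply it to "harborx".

rox

The transformation: move the first character to the end, then keep every other character starting from the second (positions 2nd, 4th, 6th, ...).
Working it through for "harborx": intermediate "arborxh", final "rox".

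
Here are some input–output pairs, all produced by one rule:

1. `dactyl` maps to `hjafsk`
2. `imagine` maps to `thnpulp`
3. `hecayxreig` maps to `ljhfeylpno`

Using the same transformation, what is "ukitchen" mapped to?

Each output is the input with this applied: move the first character to the end, then shift every letter 7 places forward in the alphabet (wrapping around).
"ukitchen" → "kitchenu" → "rpajolub".

rpajolub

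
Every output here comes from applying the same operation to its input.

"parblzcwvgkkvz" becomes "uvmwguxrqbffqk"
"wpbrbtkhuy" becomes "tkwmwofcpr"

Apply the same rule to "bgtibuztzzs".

nbodwpuouuw

The pattern: swap the first and last characters, then shift every letter 5 places backward in the alphabet (wrapping around).
Applying both steps to "bgtibuztzzs": "sgtibuztzzb", then "nbodwpuouuw".
(Check on "wpbrbtkhuy": → "ypbrbtkhuw" → "tkwmwofcpr" ✓)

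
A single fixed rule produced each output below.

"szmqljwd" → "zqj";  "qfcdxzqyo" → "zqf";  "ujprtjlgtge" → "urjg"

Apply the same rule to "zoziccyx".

Looking at the pairs, the operation is to sort the characters into reverse alphabetical order, then keep one character in every 3, starting at position 1 (positions 1st, 4th, 7th, ...).
"zoziccyx" → "zzyxoicc" → "zxc".

zxc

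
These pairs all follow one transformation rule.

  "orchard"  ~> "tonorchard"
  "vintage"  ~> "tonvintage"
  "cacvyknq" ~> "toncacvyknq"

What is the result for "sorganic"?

The rule is to prepend "ton".
"sorganic" → "tonsorganic".

tonsorganic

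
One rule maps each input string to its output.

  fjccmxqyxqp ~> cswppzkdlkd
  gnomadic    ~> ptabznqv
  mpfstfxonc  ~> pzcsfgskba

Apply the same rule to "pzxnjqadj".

wcmkawdnq

The transformation: move the last character to the front, then shift every letter 13 places forward in the alphabet (wrapping around) — i.e. ROT13.
Applying both steps to "pzxnjqadj": "jpzxnjqad", then "wcmkawdnq".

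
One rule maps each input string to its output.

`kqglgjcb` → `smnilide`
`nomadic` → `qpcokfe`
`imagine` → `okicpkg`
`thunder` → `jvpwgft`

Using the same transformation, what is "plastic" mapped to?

nruckve

Each output is the input with this applied: swap each adjacent pair of characters (1↔2, 3↔4, ...), then shift every letter 2 places forward in the alphabet (wrapping around).
Working it through for "plastic": intermediate "lpsaitc", final "nruckve".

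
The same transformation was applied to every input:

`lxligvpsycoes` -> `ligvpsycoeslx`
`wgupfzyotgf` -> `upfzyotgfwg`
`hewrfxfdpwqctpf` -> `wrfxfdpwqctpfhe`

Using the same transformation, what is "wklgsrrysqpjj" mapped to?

The pattern: move the first 2 characters to the end (rotate left by 2).
On "wklgsrrysqpjj" that produces "lgsrrysqpjjwk".

lgsrrysqpjjwk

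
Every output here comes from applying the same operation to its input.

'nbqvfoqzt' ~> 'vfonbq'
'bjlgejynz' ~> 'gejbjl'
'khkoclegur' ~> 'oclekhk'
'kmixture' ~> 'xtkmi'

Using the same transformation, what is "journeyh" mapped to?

rnjou

The transformation: delete the last 3 characters, then move the first 3 characters to the end (rotate left by 3).
For "journeyh", step one produces "journ"; step two turns that into "rnjou".
(Check on "khkoclegur": → "khkocle" → "oclekhk" ✓)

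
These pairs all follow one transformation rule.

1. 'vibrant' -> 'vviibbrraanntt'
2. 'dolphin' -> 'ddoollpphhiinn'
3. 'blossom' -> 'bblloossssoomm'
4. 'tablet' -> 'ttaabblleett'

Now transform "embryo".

eemmbbrryyoo

What's happening: double every character.
For "embryo" the result is "eemmbbrryyoo".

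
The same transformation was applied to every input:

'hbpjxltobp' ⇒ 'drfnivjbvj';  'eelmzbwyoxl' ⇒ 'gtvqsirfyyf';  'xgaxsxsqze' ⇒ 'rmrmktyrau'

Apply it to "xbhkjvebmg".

edpyvgarvb

In each case the input is transformed by: move the first 3 characters to the end (rotate left by 3), then shift every letter 6 places backward in the alphabet (wrapping around).
"xbhkjvebmg" → "kjvebmgxbh" → "edpyvgarvb".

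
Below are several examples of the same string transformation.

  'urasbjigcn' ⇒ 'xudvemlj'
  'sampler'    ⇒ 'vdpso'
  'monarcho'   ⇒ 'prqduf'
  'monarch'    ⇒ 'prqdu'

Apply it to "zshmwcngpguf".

cvkpzfqjsj

The pattern: shift every letter 3 places forward in the alphabet (wrapping around), then delete the last 2 characters.
Starting from "zshmwcngpguf": after the first operation, "cvkpzfqjsjxi"; after the second, "cvkpzfqjsj".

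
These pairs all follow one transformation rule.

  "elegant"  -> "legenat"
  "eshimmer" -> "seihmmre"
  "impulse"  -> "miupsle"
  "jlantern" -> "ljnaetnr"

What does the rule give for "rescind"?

Looking at the pairs, the operation is to swap each adjacent pair of characters (1↔2, 3↔4, ...).
Doing the same to "rescind": "ercsnid".

ercsnid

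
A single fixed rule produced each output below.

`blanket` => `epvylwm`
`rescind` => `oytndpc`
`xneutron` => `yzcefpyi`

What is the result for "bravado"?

Looking at the pairs, the operation is to reverse the string, then shift every letter 11 places forward in the alphabet (wrapping around).
So "bravado" becomes "zolglcm".

zolglcm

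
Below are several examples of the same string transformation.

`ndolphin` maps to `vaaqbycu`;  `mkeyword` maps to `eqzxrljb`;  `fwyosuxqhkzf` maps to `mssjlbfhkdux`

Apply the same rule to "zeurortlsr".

In each case the input is transformed by: move the last 2 characters to the front (rotate right by 2), then shift every letter 13 places forward in the alphabet (wrapping around) — i.e. ROT13.
"zeurortlsr" → "srzeurortl" → "femrhebegy".
(Check on "fwyosuxqhkzf": → "zffwyosuxqhk" → "mssjlbfhkdux" ✓)

femrhebegy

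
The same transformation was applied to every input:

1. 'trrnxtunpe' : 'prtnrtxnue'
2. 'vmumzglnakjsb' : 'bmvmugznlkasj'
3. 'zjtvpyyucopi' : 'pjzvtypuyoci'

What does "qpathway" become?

apqtawhy

The pattern: swap each adjacent pair of characters (1↔2, 3↔4, ...), then move the last character to the front.
On "qpathway": the first step gives "pqtawhya", and the second then gives "apqtawhy".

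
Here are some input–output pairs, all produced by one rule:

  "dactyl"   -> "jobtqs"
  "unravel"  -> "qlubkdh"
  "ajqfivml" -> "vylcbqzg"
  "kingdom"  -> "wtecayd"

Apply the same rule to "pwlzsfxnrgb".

Rule — move the first 3 characters to the end (rotate left by 3), then shift every letter 10 places backward in the alphabet (wrapping around).
For "pwlzsfxnrgb" the result is "pivndhwrfmb".

pivndhwrfmb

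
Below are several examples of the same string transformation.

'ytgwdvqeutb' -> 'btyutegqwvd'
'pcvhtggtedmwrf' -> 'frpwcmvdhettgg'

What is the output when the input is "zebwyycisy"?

ysziecbywy

The rule is to move the last character to the front, then take characters alternately from the front and the back (1st, last, 2nd, 2nd-last, ...).
"zebwyycisy" → "yzebwyycis" → "ysziecbywy".
(Check on "ytgwdvqeutb": → "bytgwdvqeut" → "btyutegqwvd" ✓)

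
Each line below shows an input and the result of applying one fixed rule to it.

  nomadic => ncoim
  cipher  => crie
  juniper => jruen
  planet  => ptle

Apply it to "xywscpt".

Each output is the input with this applied: take characters alternately from the front and the back (1st, last, 2nd, 2nd-last, ...), then delete the last 2 characters.
Starting from "xywscpt": after the first operation, "xtypwcs"; after the second, "xtypw".

xtypw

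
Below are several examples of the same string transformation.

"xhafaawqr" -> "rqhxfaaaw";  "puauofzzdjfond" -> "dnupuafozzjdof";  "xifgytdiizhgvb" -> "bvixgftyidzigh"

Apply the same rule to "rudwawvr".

In each case the input is transformed by: move the last 2 characters to the front (rotate right by 2), then swap each adjacent pair of characters (1↔2, 3↔4, ...).
Starting from "rudwawvr": after the first operation, "vrrudwaw"; after the second, "rvurwdwa".

rvurwdwa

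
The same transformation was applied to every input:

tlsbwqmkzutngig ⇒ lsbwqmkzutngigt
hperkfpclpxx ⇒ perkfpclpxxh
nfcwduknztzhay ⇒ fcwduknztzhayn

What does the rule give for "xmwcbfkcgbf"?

mwcbfkcgbfx

What's happening: move the first character to the end.
Applying that to "xmwcbfkcgbf" gives "mwcbfkcgbfx".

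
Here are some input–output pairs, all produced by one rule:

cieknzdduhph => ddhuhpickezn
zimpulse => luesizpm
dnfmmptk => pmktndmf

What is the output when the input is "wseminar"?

niraswme

Looking at the pairs, the operation is to swap each adjacent pair of characters (1↔2, 3↔4, ...), then swap the front and back halves of the string.
On "wseminar": the first step gives "swmenira", and the second then gives "niraswme".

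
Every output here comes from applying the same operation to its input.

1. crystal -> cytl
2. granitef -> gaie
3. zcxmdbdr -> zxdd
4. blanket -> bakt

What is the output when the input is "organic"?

ognc

What's happening: keep every other character starting from the first (positions 1st, 3rd, 5th, ...).
For "organic" the result is "ognc".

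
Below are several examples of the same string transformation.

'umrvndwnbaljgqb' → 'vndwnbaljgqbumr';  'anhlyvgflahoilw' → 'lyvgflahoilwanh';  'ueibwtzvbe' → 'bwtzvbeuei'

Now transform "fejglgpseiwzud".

glgpseiwzudfej

Looking at the pairs, the operation is to move the first 3 characters to the end (rotate left by 3).
So "fejglgpseiwzud" becomes "glgpseiwzudfej".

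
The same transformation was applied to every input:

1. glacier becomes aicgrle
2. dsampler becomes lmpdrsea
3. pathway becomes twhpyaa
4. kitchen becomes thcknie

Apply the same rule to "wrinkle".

iknwerl

Each output is the input with this applied: take characters alternately from the front and the back (1st, last, 2nd, 2nd-last, ...), then move the last 3 characters to the front (rotate right by 3).
Starting from "wrinkle": after the first operation, "werlikn"; after the second, "iknwerl".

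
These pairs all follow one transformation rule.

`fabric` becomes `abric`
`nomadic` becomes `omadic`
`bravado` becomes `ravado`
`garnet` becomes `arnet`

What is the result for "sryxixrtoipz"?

Each output is the input with this applied: delete the first character.
Doing the same to "sryxixrtoipz": "ryxixrtoipz".

ryxixrtoipz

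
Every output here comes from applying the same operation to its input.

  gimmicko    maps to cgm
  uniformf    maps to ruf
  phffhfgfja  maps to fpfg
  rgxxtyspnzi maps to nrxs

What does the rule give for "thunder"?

dtn

Looking at the pairs, the operation is to move the last 3 characters to the front (rotate right by 3), then keep one character in every 3, starting at position 1 (positions 1st, 4th, 7th, ...).
So "thunder" becomes "dtn".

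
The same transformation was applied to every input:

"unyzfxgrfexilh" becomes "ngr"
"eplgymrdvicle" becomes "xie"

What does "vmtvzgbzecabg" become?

The rule is to shift every letter 7 places backward in the alphabet (wrapping around), then keep only the first 3 characters.
Applying both steps to "vmtvzgbzecabg": "ofmoszusxvtuz", then "ofm".

ofm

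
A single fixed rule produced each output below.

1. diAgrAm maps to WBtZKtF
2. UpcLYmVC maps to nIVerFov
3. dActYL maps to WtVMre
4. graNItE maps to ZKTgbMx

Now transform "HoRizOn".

aHkBShG

What's happening: shift every letter 7 places backward in the alphabet (wrapping around), then flip the case of every letter.
For "HoRizOn", step one produces "AhKbsHg"; step two turns that into "aHkBShG".
(Check on "diAgrAm": → "wbTzkTf" → "WBtZKtF" ✓)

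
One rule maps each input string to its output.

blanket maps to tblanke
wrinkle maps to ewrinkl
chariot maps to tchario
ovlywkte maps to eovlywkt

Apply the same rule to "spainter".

rspainte

The transformation: move the last character to the front.
So "spainter" becomes "rspainte".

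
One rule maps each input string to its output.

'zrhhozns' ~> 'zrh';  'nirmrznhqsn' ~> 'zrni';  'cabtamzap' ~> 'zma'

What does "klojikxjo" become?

xlj

The transformation: sort the characters into reverse alphabetical order, then keep one character in every 3, starting at position 1 (positions 1st, 4th, 7th, ...).
For "klojikxjo" the result is "xlj".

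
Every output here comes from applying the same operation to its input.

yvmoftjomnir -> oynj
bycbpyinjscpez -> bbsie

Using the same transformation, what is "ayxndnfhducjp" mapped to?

naufp

Each output is the input with this applied: keep one character in every 3, starting at position 1 (positions 1st, 4th, 7th, ...), then swap each adjacent pair of characters (1↔2, 3↔4, ...).
Applying both steps to "ayxndnfhducjp": "anfup", then "naufp".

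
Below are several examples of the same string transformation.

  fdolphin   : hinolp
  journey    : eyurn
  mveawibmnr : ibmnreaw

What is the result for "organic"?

icgan

Each output is the input with this applied: delete the first 2 characters, then move the first 3 characters to the end (rotate left by 3).
Starting from "organic": after the first operation, "ganic"; after the second, "icgan".
(Check on "journey": → "urney" → "eyurn" ✓)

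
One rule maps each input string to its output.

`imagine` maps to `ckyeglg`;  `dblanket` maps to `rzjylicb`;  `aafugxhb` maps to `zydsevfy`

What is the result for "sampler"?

The pattern: shift every letter 2 places backward in the alphabet (wrapping around), then swap the first and last characters.
Working it through for "sampler": intermediate "qyknjcp", final "pyknjcq".

pyknjcq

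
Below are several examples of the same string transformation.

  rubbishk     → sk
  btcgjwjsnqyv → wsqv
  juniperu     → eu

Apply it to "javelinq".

iq

Each output is the input with this applied: keep every other character starting from the second (positions 2nd, 4th, 6th, ...), then delete the first 2 characters.
On "javelinq": the first step gives "aeiq", and the second then gives "iq".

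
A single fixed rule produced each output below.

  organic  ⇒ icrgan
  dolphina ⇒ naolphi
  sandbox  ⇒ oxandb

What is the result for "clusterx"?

rxluste

Rule — delete the first character, then move the last 2 characters to the front (rotate right by 2).
Working it through for "clusterx": intermediate "lusterx", final "rxluste".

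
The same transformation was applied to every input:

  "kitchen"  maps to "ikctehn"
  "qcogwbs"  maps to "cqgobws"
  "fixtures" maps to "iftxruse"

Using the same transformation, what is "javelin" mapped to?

Each output is the input with this applied: swap each adjacent pair of characters (1↔2, 3↔4, ...).
"javelin" → "ajeviln".

ajeviln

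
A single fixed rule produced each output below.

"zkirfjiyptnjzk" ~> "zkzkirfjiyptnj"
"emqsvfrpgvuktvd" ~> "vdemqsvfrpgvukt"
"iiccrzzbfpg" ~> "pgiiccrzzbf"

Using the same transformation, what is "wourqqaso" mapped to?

The rule is to move the last 2 characters to the front (rotate right by 2).
"wourqqaso" → "sowourqqa".

sowourqqa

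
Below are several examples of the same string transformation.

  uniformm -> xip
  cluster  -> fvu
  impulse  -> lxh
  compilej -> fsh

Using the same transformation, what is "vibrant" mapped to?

yuw

Looking at the pairs, the operation is to shift every letter 3 places forward in the alphabet (wrapping around), then keep one character in every 3, starting at position 1 (positions 1st, 4th, 7th, ...).
Starting from "vibrant": after the first operation, "yleudqw"; after the second, "yuw".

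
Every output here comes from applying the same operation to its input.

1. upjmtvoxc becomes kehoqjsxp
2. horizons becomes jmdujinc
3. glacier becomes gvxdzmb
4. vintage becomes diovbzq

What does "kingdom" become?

dibyjhf

In each case the input is transformed by: move the first character to the end, then shift every letter 5 places backward in the alphabet (wrapping around).
Working it through for "kingdom": intermediate "ingdomk", final "dibyjhf".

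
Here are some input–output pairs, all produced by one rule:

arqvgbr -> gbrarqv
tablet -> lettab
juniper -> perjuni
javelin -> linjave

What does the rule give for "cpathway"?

Each output is the input with this applied: move the last 3 characters to the front (rotate right by 3).
"cpathway" → "waycpath".

waycpath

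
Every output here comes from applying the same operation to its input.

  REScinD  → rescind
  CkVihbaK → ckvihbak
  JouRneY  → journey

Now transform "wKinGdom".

wkingdom

What's happening: convert every letter to lowercase.
So "wKinGdom" becomes "wkingdom".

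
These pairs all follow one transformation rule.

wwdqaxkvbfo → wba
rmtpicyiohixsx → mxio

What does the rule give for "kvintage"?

va

The transformation: take characters alternately from the front and the back (1st, last, 2nd, 2nd-last, ...), then keep one character in every 3, starting at position 3 (positions 3rd, 6th, 9th, ...).
Starting from "kvintage": after the first operation, "kevgiant"; after the second, "va".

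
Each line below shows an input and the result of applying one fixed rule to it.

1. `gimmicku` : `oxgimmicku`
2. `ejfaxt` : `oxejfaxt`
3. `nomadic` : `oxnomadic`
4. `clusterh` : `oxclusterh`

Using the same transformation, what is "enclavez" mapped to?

oxenclavez

The pattern: prepend "ox".
On "enclavez" that produces "oxenclavez".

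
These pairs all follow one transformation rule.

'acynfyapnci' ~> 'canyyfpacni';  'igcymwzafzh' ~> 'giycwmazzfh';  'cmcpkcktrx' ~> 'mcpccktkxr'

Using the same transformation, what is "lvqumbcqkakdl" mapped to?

Rule — swap each adjacent pair of characters (1↔2, 3↔4, ...).
Doing the same to "lvqumbcqkakdl": "vluqbmqcakdkl".

vluqbmqcakdkl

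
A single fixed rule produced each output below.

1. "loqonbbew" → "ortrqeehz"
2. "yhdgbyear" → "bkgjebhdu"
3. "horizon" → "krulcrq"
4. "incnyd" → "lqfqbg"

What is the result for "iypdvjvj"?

Looking at the pairs, the operation is to shift every letter 3 places forward in the alphabet (wrapping around).
Applying that to "iypdvjvj" gives "lbsgymym".

lbsgymym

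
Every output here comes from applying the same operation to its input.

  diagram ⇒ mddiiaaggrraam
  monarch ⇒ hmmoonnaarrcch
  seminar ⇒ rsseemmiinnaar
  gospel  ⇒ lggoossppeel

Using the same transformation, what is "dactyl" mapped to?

Rule — double every character, then move the last character to the front.
On "dactyl" that produces "lddaaccttyyl".

lddaaccttyyl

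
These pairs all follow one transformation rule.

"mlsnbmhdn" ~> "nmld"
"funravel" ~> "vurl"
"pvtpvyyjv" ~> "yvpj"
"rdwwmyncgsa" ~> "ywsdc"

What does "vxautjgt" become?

xutj

Looking at the pairs, the operation is to keep every other character starting from the second (positions 2nd, 4th, 6th, ...), then sort the characters into reverse alphabetical order.
For "vxautjgt", step one produces "xujt"; step two turns that into "xutj".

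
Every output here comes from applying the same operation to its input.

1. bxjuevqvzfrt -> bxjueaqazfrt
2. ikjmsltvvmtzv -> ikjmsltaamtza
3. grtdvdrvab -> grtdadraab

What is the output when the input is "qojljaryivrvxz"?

In each case the input is transformed by: replace every "v" with "a".
Doing the same to "qojljaryivrvxz": "qojljaryiaraxz".

qojljaryiaraxz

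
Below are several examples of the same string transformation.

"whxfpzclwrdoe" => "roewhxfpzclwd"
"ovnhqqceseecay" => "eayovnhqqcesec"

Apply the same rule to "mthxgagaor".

gormthxgaa

Each output is the input with this applied: move the last 3 characters to the front (rotate right by 3), then swap the first and last characters.
Starting from "mthxgagaor": after the first operation, "aormthxgag"; after the second, "gormthxgaa".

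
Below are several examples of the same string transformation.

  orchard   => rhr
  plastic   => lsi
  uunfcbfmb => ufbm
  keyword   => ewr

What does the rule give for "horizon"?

The rule is to keep every other character starting from the second (positions 2nd, 4th, 6th, ...).
For "horizon" the result is "oio".

oio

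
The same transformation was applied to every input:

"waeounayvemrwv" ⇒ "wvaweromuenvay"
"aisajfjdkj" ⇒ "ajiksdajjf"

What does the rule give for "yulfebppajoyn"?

The pattern: take characters alternately from the front and the back (1st, last, 2nd, 2nd-last, ...).
Doing the same to "yulfebppajoyn": "ynuylofjeabpp".

ynuylofjeabpp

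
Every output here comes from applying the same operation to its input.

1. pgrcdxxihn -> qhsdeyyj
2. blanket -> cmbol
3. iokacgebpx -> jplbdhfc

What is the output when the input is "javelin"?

Looking at the pairs, the operation is to shift every letter 1 place forward in the alphabet (wrapping around), then delete the last 2 characters.
Starting from "javelin": after the first operation, "kbwfmjo"; after the second, "kbwfm".

kbwfm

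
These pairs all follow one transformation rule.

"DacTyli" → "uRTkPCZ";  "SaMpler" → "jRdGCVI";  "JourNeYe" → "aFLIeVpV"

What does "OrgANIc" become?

fIXrezT

Rule — shift every letter 9 places backward in the alphabet (wrapping around), then flip the case of every letter.
On "OrgANIc" that produces "fIXrezT".
(Check on "SaMpler": → "JrDgcvi" → "jRdGCVI" ✓)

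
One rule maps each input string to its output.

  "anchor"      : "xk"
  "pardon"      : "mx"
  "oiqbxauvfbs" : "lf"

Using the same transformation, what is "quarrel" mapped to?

nr

The rule is to shift every letter 3 places backward in the alphabet (wrapping around), then keep only the first 2 characters.
Applying both steps to "quarrel": "nrxoobi", then "nr".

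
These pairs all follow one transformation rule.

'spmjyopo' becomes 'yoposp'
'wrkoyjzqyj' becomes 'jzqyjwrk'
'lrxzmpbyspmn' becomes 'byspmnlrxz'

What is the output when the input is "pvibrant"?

rantpv

In each case the input is transformed by: swap the front and back halves of the string, then delete the last 2 characters.
"pvibrant" → "rantpvib" → "rantpv".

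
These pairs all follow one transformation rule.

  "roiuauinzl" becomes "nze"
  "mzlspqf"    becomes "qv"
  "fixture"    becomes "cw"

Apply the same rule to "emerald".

The pattern: shift every letter 5 places forward in the alphabet (wrapping around), then keep one character in every 3, starting at position 3 (positions 3rd, 6th, 9th, ...).
Applying both steps to "emerald": "jrjwfqi", then "jq".

jq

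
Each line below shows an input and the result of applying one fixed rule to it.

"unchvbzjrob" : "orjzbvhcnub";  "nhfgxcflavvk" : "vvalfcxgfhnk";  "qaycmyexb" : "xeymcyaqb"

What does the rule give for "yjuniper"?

Looking at the pairs, the operation is to move the last character to the front, then reverse the string.
Applying both steps to "yjuniper": "ryjunipe", then "epinujyr".

epinujyr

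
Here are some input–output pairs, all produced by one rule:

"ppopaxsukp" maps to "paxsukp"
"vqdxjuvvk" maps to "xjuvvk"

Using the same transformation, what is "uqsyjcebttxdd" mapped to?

Rule — delete the first 3 characters.
"uqsyjcebttxdd" → "yjcebttxdd".

yjcebttxdd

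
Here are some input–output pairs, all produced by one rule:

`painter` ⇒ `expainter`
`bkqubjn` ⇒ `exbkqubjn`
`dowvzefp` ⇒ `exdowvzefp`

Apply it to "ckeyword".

Each output is the input with this applied: prepend "ex".
Applying that to "ckeyword" gives "exckeyword".

exckeyword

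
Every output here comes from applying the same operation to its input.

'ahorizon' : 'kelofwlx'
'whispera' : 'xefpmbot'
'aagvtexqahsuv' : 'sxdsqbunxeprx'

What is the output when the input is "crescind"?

Each output is the input with this applied: swap the first and last characters, then shift every letter 3 places backward in the alphabet (wrapping around).
"crescind" → "drescinc" → "aobpzfkz".

aobpzfkz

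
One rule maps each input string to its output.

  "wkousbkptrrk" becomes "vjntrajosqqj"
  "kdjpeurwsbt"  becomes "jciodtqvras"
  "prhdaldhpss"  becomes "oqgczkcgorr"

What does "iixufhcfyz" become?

What's happening: shift every letter 1 place backward in the alphabet (wrapping around).
So "iixufhcfyz" becomes "hhwtegbexy".

hhwtegbexy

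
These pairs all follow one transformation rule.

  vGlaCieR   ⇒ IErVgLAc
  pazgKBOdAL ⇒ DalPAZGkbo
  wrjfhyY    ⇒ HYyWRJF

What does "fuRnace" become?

What's happening: move the last 3 characters to the front (rotate right by 3), then flip the case of every letter.
"fuRnace" → "acefuRn" → "ACEFUrN".
(Check on "pazgKBOdAL": → "dALpazgKBO" → "DalPAZGkbo" ✓)

ACEFUrN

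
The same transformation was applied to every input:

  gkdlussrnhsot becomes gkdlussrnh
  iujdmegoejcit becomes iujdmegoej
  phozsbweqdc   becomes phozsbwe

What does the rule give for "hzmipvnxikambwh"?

Rule — delete the last 3 characters.
So "hzmipvnxikambwh" becomes "hzmipvnxikam".

hzmipvnxikam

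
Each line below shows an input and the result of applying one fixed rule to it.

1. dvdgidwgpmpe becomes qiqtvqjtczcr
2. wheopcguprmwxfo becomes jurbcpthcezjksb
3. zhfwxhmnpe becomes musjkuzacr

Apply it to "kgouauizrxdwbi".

xtbhnhvmekqjov

The pattern: shift every letter 13 places forward in the alphabet (wrapping around) — i.e. ROT13.
For "kgouauizrxdwbi" the result is "xtbhnhvmekqjov".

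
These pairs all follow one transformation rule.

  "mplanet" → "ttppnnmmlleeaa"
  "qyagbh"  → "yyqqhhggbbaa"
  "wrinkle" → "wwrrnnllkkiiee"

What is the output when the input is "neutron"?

Rule — double every character, then sort the characters into reverse alphabetical order.
Applying both steps to "neutron": "nneeuuttrroonn", then "uuttrroonnnnee".

uuttrroonnnnee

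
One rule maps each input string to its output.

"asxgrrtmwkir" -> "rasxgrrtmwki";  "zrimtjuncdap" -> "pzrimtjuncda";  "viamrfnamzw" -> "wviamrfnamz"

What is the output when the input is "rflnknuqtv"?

vrflnknuqt

What's happening: move the last character to the front.
For "rflnknuqtv" the result is "vrflnknuqt".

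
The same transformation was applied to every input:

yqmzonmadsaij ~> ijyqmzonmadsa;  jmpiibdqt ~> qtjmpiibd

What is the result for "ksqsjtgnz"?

nzksqsjtg

The rule is to move the last 2 characters to the front (rotate right by 2).
"ksqsjtgnz" → "nzksqsjtg".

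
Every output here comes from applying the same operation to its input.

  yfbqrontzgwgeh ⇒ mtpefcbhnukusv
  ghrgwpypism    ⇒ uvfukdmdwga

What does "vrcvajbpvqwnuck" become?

jfqjoxpdjekbiqy

What's happening: shift every letter 12 places backward in the alphabet (wrapping around).
On "vrcvajbpvqwnuck" that produces "jfqjoxpdjekbiqy".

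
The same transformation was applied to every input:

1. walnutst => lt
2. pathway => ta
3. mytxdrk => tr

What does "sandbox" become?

What's happening: keep one character in every 3, starting at position 3 (positions 3rd, 6th, 9th, ...).
"sandbox" → "no".

no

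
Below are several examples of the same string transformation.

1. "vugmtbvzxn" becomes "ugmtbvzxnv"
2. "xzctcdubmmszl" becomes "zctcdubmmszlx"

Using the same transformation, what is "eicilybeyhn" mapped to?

The transformation: move the first character to the end.
Doing the same to "eicilybeyhn": "icilybeyhne".

icilybeyhne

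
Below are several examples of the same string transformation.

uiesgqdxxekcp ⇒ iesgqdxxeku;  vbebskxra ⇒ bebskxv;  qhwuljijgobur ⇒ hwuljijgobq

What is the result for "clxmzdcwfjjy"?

In each case the input is transformed by: delete the last 2 characters, then move the first character to the end.
Applying both steps to "clxmzdcwfjjy": "clxmzdcwfj", then "lxmzdcwfjc".

lxmzdcwfjc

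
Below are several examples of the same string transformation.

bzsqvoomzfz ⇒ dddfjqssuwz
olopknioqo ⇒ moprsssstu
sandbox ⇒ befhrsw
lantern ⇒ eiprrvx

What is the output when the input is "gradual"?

What's happening: shift every letter 4 places forward in the alphabet (wrapping around), then sort the characters into alphabetical order.
Doing the same to "gradual": "eehkpvy".

eehkpvy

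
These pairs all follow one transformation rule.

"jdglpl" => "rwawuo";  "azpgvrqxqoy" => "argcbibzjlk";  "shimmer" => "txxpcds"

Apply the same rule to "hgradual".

cloflwsr

The pattern: move the first 2 characters to the end (rotate left by 2), then shift every letter 11 places forward in the alphabet (wrapping around).
On "hgradual": the first step gives "radualhg", and the second then gives "cloflwsr".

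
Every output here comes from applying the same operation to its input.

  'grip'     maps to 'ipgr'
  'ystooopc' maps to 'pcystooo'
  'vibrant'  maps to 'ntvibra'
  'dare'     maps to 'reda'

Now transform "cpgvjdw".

dwcpgvj

Looking at the pairs, the operation is to move the last 2 characters to the front (rotate right by 2).
"cpgvjdw" → "dwcpgvj".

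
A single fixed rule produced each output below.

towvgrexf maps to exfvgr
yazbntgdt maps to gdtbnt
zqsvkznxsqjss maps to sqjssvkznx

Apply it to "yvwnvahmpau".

mpaunvah

Rule — delete the first 3 characters, then swap the front and back halves of the string.
Working it through for "yvwnvahmpau": intermediate "nvahmpau", final "mpaunvah".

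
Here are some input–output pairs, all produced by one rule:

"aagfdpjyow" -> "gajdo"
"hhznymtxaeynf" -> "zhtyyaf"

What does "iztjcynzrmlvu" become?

tinclru

Rule — keep every other character starting from the first (positions 1st, 3rd, 5th, ...), then swap each adjacent pair of characters (1↔2, 3↔4, ...).
"iztjcynzrmlvu" → "itcnrlu" → "tinclru".
(Check on "hhznymtxaeynf": → "hzytayf" → "zhtyyaf" ✓)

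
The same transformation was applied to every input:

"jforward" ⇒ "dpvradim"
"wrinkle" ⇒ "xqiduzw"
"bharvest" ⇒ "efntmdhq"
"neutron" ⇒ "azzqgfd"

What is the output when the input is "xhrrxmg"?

ysjtddj

The pattern: move the last 2 characters to the front (rotate right by 2), then shift every letter 12 places forward in the alphabet (wrapping around).
Working it through for "xhrrxmg": intermediate "mgxhrrx", final "ysjtddj".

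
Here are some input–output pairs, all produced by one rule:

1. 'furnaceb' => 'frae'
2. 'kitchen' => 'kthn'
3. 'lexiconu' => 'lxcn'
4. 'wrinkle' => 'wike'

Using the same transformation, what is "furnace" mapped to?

frae

The transformation: keep every other character starting from the first (positions 1st, 3rd, 5th, ...).
So "furnace" becomes "frae".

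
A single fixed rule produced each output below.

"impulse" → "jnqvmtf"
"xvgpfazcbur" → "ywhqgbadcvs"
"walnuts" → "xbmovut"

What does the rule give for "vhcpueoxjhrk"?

widqvfpykisl

Each output is the input with this applied: shift every letter 1 place forward in the alphabet (wrapping around).
"vhcpueoxjhrk" → "widqvfpykisl".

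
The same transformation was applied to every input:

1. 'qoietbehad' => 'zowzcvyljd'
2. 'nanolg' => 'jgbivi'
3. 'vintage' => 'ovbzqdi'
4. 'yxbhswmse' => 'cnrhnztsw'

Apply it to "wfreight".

zdbcoram

In each case the input is transformed by: move the first 3 characters to the end (rotate left by 3), then shift every letter 5 places backward in the alphabet (wrapping around).
On "wfreight": the first step gives "eightwfr", and the second then gives "zdbcoram".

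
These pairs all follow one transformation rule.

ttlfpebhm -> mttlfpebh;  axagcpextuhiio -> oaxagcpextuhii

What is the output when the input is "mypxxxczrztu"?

umypxxxczrzt

What's happening: move the last character to the front.
Applying that to "mypxxxczrztu" gives "umypxxxczrzt".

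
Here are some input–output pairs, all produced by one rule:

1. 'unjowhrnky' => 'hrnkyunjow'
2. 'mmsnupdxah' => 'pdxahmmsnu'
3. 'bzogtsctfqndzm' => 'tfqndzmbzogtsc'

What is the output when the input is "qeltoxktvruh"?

The rule is to swap the front and back halves of the string.
So "qeltoxktvruh" becomes "ktvruhqeltox".

ktvruhqeltox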